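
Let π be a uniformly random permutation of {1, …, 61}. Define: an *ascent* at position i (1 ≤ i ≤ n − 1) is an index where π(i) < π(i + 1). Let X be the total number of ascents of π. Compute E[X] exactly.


Write X = Σ X_I over i = 1, …, 60, with X_I the indicator of one ascent.
There are 60 indicators.
For each fixed i, the pair (π(i), π(i+1)) is a uniformly random ordered pair of distinct values from {1, …, 61}; by symmetry P[π(i) < π(i+1)] = 1/2.
By linearity: E[X] = 60 · (1/2) = (61 − 1) · (1/2) = 30 ≈ 30.000.

E[X] = 30 = 30.000.


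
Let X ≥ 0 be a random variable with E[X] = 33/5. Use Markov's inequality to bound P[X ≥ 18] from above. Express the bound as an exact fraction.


μ = E[X] = 33/5, a = 18.
Markov: P[X ≥ 18] ≤ μ/a = (33/5)/18 = 11/30.
Numerically: ≈ 0.367.
(Since a = 18 > μ = 6.600, the bound 11/30 is < 1 and informative.)

P[X ≥ 18] ≤ 11/30 ≈ 0.367.


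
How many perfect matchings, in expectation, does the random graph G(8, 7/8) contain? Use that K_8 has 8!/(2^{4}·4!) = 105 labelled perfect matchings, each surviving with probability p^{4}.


K_8 has 8!/(2^{4}·4!) = 105 labelled perfect matchings.
For each such perfect matching H, let X_H = 1 if all 4 edges of H are present in G. Then P[X_H = 1] = p^{4} = (7/8)^{4} = 2401/4096.
Summing the indicators: E[X] = Σ_H E[X_H] = 105 · p^{4} = 105 · 2401/4096 = 252105/4096.
Numerically: E[X] ≈ 61.55.

E[X] = 105 · (7/8)^{4} = 252105/4096 ≈ 61.55.


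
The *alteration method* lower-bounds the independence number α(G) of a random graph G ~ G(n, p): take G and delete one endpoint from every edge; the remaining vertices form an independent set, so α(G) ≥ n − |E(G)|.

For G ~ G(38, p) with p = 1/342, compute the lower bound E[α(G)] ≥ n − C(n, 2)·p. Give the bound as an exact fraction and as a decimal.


E[|E(G)|] = C(38, 2)·p = 703 · (1/342) = 37/18.
E[α(G)] ≥ n − E[|E(G)|] = 38 − 37/18 = 647/18.
Numerically: ≈ 35.944.
(This is only a lower bound; the true E[α(G)] may be larger.)

E[α(G)] ≥ 647/18 ≈ 35.944.


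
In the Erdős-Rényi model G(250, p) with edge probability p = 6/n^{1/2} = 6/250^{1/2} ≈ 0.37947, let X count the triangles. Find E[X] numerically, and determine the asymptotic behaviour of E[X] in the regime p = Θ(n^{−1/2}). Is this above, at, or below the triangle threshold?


Number of potential triangles: C(250, 3) = 2573000.
Each occurs with probability p³ ≈ (0.37947)³ ≈ 5.4644158e-02.
By linearity: E[X] = C(250, 3)·p³ ≈ 2573000 · 5.4644158e-02 ≈ 140599.41845.
Since α = 1/2 < 1, p = c/n^{1/2} ≫ 1/n is above the triangle threshold p ~ 1/n. Asymptotically E[X] ~ (c³/6)·n^{3(1−α)} = (6³/6)·n^{1.5} → ∞; triangles are abundant w.h.p.

E[X] ≈ 140599.41845; in regime p = Θ(1/n^{1/2}) E[X] diverges (above the triangle threshold p ~ 1/n).


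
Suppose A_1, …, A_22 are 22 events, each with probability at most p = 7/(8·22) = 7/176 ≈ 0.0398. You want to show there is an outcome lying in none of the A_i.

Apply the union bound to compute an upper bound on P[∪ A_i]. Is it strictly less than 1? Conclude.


Union bound: P[∪_{i=1}^{22} A_i] ≤ Σ_i P[A_i] ≤ 22·p = 22·(7/176) = 7/8.
Numerically: 7/8 ≈ 0.8750.
Is 7/8 < 1? YES.
Since P[∪ A_i] ≤ 7/8 < 1, the complement has P[∩ A_i^c] ≥ 1 − 7/8 = 1/8 > 0, so some outcome avoids every A_i.

22·p = 7/8 ≈ 0.8750; existence CERTIFIED by the union bound.


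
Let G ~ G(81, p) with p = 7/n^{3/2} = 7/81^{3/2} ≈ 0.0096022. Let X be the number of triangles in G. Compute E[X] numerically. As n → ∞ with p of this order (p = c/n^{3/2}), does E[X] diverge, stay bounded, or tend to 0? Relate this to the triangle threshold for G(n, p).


Number of potential triangles: C(81, 3) = 85320.
Each occurs with probability p³ ≈ (0.0096022)³ ≈ 8.8534295e-07.
By linearity: E[X] = C(81, 3)·p³ ≈ 85320 · 8.8534295e-07 ≈ 0.07554.
Since α = 3/2 > 1, p = c/n^{3/2} = o(1/n) is below the triangle threshold p ~ 1/n. Asymptotically E[X] ~ (c³/6)·n^{3(1−α)} = (7³/6)·n^{-1.5} → 0, so by Markov's inequality G has no triangles w.h.p.

E[X] ≈ 0.07554; in regime p = Θ(1/n^{3/2}) E[X] tends to 0 (below the triangle threshold p ~ 1/n).


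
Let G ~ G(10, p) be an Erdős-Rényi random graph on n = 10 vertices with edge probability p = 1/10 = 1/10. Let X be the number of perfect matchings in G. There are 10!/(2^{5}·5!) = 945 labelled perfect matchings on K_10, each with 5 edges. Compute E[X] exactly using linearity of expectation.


K_10 has 10!/(2^{5}·5!) = 945 labelled perfect matchings.
For each such perfect matching H, let X_H = 1 if all 5 edges of H are present in G. Then P[X_H = 1] = p^{5} = (1/10)^{5} = 1/100000.
By linearity: E[X] = Σ_H E[X_H] = 945 · p^{5} = 945 · 1/100000 = 189/20000.
Numerically: E[X] ≈ 0.00945.

E[X] = 945 · (1/10)^{5} = 189/20000 ≈ 0.00945.


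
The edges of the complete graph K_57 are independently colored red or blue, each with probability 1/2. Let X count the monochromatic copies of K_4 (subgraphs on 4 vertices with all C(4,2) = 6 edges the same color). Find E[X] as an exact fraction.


Let X = Σ_S X_S over the C(57, 4) = 395010 subsets S of size 4, where X_S = 1 if the K_4 on S is monochromatic.
For a fixed S, the K_4 on S has C(4, 2) = 6 edges. P[all 6 edges red] = (1/2)^6, and likewise for blue, so P[monochromatic] = 2·(1/2)^6 = 2^{1 − 6} = 1/32.
By linearity: E[X] = C(57, 4) · 2^{1 − 6} = 395010 · 1/32 = 197505/16.
Numerically: E[X] ≈ 12344.062.

E[X] = C(57,4)·2^(1−C(4,2)) = 197505/16 ≈ 12344.062.


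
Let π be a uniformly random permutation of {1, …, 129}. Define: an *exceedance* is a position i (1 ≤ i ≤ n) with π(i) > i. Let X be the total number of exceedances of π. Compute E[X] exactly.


Write X = Σ_{i=1}^{129} X_i, where X_i = 1_{π(i) > i}.
For each fixed i, π(i) is uniform over {1, …, 129} (marginal of a uniform permutation), so P[π(i) > i] = (n − i)/n. Summing: Σ_{i=1}^{129} (n − i)/n = (0 + 1 + … + 128)/129 = 129(129 − 1)/(2·129) = (129 − 1)/2.
Hence E[X] = Σ_{i=1}^{129} (129 − i)/129 = 64 ≈ 64.00000.

E[X] = 64 = 64.00000.


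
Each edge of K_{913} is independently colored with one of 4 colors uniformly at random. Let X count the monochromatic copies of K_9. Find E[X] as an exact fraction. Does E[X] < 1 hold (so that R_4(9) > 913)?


E[X] = C(913, 9) · 4^{1 − 36} = 1167605542753639808390 · 4^{−35} = 1167605542753639808390/1180591620717411303424.
As a reduced fraction: E[X] = 583802771376819904195/590295810358705651712 ≈ 0.9890004.
Is E[X] < 1? YES.
Since E[X] < 1, there exists a 4-coloring of K_{913} with no monochromatic K_9; hence R_4(9) > 913.

E[X] = 583802771376819904195/590295810358705651712 ≈ 0.9890004; E[X] < 1, so R_4(9) > 913.


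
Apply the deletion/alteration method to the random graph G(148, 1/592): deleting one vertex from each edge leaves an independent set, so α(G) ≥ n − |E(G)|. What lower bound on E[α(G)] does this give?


E[|E(G)|] = C(148, 2)·p = 10878 · (1/592) = 147/8.
E[α(G)] ≥ n − E[|E(G)|] = 148 − 147/8 = 1037/8.
Numerically: ≈ 129.625000.
(This is only a lower bound; the true E[α(G)] may be larger.)

E[α(G)] ≥ 1037/8 ≈ 129.625000.


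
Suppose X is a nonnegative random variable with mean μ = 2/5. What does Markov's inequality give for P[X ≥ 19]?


μ = E[X] = 2/5, a = 19.
Markov: P[X ≥ 19] ≤ μ/a = (2/5)/19 = 2/95.
Numerically: ≈ 0.021053.
(Since a = 19 > μ = 0.400000, the bound 2/95 is < 1 and informative.)

P[X ≥ 19] ≤ 2/95 ≈ 0.021053.


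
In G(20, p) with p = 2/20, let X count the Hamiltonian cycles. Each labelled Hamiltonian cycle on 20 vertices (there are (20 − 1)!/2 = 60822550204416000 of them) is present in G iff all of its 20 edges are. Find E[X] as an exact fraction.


K_20 has (20 − 1)!/2 = 60822550204416000 labelled Hamiltonian cycles.
For each such Hamiltonian cycle H, let X_H = 1 if all 20 edges of H are present in G. Then P[X_H = 1] = p^{20} = (1/10)^{20} = 1/100000000000000000000.
By linearity: E[X] = Σ_H E[X_H] = 60822550204416000 · p^{20} = 60822550204416000 · 1/100000000000000000000 = 14849255421/24414062500000.
Numerically: E[X] ≈ 0.000608226.

E[X] = 60822550204416000 · (1/10)^{20} = 14849255421/24414062500000 ≈ 0.000608226.


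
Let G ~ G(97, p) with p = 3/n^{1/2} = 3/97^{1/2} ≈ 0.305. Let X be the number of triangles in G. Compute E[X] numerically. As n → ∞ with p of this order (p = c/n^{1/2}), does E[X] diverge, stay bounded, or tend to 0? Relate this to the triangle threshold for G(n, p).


Number of potential triangles: C(97, 3) = 147440.
Each occurs with probability p³ ≈ (0.305)³ ≈ 2.82622e-02.
By linearity: E[X] = C(97, 3)·p³ ≈ 147440 · 2.82622e-02 ≈ 4166.981.
Since α = 1/2 < 1, p = c/n^{1/2} ≫ 1/n is above the triangle threshold p ~ 1/n. Asymptotically E[X] ~ (c³/6)·n^{3(1−α)} = (3³/6)·n^{1.5} → ∞; triangles are abundant w.h.p.

E[X] ≈ 4166.981; in regime p = Θ(1/n^{1/2}) E[X] diverges (above the triangle threshold p ~ 1/n).


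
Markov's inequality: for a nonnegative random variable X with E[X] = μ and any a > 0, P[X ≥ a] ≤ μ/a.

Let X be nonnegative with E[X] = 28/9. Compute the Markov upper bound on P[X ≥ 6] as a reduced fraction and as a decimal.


μ = E[X] = 28/9, a = 6.
Markov: P[X ≥ 6] ≤ μ/a = (28/9)/6 = 14/27.
Numerically: ≈ 0.519.
(Since a = 6 > μ = 3.111, the bound 14/27 is < 1 and informative.)

P[X ≥ 6] ≤ 14/27 ≈ 0.519.


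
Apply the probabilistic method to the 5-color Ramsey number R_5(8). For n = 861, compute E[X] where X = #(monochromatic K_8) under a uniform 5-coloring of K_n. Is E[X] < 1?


E[X] = C(861, 8) · 5^{1 − 28} = 7250034996615275865 · 5^{−27} = 7250034996615275865/7450580596923828125.
As a reduced fraction: E[X] = 1450006999323055173/1490116119384765625 ≈ 0.973.
Is E[X] < 1? YES.
Since E[X] < 1, there exists a 5-coloring of K_{861} with no monochromatic K_8; hence R_5(8) > 861.

E[X] = 1450006999323055173/1490116119384765625 ≈ 0.973; E[X] < 1, so R_5(8) > 861.


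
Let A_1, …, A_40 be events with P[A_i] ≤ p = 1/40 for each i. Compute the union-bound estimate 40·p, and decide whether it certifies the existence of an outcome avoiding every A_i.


Union bound: P[∪_{i=1}^{40} A_i] ≤ Σ_i P[A_i] ≤ 40·p = 40·(1/40) = 1.
Numerically: 1 ≈ 1.000.
Is 1 < 1? NO.
Since the bound 1 is ≥ 1, the union bound is uninformative here; it does NOT by itself certify existence.

40·p = 1 ≈ 1.000; existence NOT certified by the union bound.


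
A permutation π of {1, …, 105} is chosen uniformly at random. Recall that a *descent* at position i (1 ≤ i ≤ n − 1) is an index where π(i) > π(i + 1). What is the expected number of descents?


Write X = Σ X_I over i = 1, …, 104, with X_I the indicator of one descent.
There are 104 indicators.
For each fixed i, the pair (π(i), π(i+1)) is a uniformly random ordered pair of distinct values from {1, …, 105}; by symmetry P[π(i) > π(i+1)] = 1/2.
By linearity: E[X] = 104 · (1/2) = (105 − 1) · (1/2) = 52 ≈ 52.000.

E[X] = 52 = 52.000.


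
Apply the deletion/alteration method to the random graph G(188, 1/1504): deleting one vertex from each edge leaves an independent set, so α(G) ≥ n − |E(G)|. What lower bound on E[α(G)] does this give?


E[|E(G)|] = C(188, 2)·p = 17578 · (1/1504) = 187/16.
E[α(G)] ≥ n − E[|E(G)|] = 188 − 187/16 = 2821/16.
Numerically: ≈ 176.3125.
(This is only a lower bound; the true E[α(G)] may be larger.)

E[α(G)] ≥ 2821/16 ≈ 176.3125.


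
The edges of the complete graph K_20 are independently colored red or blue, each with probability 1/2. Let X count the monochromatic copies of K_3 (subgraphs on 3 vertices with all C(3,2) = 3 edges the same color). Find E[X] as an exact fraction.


Let X = Σ_S X_S over the C(20, 3) = 1140 subsets S of size 3, where X_S = 1 if the K_3 on S is monochromatic.
For a fixed S, the K_3 on S has C(3, 2) = 3 edges. P[all 3 edges red] = (1/2)^3, and likewise for blue, so P[monochromatic] = 2·(1/2)^3 = 2^{1 − 3} = 1/4.
By linearity of expectation: E[X] = C(20, 3) · 2^{1 − 3} = 1140 · 1/4 = 285.
Numerically: E[X] ≈ 285.00000.

E[X] = C(20,3)·2^(1−C(3,2)) = 285 ≈ 285.00000.


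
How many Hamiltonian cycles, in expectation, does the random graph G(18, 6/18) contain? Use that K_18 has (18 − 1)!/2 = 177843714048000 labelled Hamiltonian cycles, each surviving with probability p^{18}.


K_18 has (18 − 1)!/2 = 177843714048000 labelled Hamiltonian cycles.
For each such Hamiltonian cycle H, let X_H = 1 if all 18 edges of H are present in G. Then P[X_H = 1] = p^{18} = (1/3)^{18} = 1/387420489.
Summing the indicators: E[X] = Σ_H E[X_H] = 177843714048000 · p^{18} = 177843714048000 · 1/387420489 = 243955712000/531441.
Numerically: E[X] ≈ 4.5905e+05.

E[X] = 177843714048000 · (1/3)^{18} = 243955712000/531441 ≈ 4.5905e+05.


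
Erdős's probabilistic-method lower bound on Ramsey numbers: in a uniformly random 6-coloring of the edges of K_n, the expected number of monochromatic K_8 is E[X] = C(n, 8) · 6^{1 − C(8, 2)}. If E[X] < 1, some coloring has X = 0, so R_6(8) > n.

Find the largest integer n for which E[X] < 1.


We need C(n, 8) · 6^{1 − 28} < 1, i.e. C(n, 8) < 6^{28 − 1} = 1023490369077469249536.
Check values of n near the boundary:
  n = 1590: C(1590, 8) = 995397314198933813310; 995397314198933813310 < 1023490369077469249536? YES
  n = 1591: C(1591, 8) = 1000427749141189953870; 1000427749141189953870 < 1023490369077469249536? YES
  n = 1592: C(1592, 8) = 1005480414540892933435; 1005480414540892933435 < 1023490369077469249536? YES
  n = 1593: C(1593, 8) = 1010555394551193970323; 1010555394551193970323 < 1023490369077469249536? YES
  n = 1594: C(1594, 8) = 1015652773590544255167; 1015652773590544255167 < 1023490369077469249536? YES
  n = 1595: C(1595, 8) = 1020772636343363633895; 1020772636343363633895 < 1023490369077469249536? YES
  n = 1596: C(1596, 8) = 1025915067760710553965; 1025915067760710553965 < 1023490369077469249536? NO
The largest n with C(n, 8) < 1023490369077469249536 is n = 1595 (where E[X] = 113419181815929292655/113721152119718805504 ≈ 0.99734). Hence R_6(8) > 1595, i.e. R_6(8) ≥ 1596.

Largest n = 1595; hence R_6(8) > 1595.


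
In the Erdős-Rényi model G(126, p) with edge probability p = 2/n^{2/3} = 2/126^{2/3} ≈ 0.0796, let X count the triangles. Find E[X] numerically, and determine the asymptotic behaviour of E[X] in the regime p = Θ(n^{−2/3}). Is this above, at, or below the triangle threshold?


Number of potential triangles: C(126, 3) = 325500.
Each occurs with probability p³ ≈ (0.0796)³ ≈ 5.03905e-04.
By linearity: E[X] = C(126, 3)·p³ ≈ 325500 · 5.03905e-04 ≈ 164.021.
Since α = 2/3 < 1, p = c/n^{2/3} ≫ 1/n is above the triangle threshold p ~ 1/n. Asymptotically E[X] ~ (c³/6)·n^{3(1−α)} = (2³/6)·n^{1} → ∞; triangles are abundant w.h.p.

E[X] ≈ 164.021; in regime p = Θ(1/n^{2/3}) E[X] diverges (above the triangle threshold p ~ 1/n).


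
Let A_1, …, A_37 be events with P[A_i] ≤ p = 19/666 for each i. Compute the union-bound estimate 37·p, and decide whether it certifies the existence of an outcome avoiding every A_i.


Union bound: P[∪_{i=1}^{37} A_i] ≤ Σ_i P[A_i] ≤ 37·p = 37·(19/666) = 19/18.
Numerically: 19/18 ≈ 1.055556.
Is 19/18 < 1? NO.
Since the bound 19/18 is ≥ 1, the union bound is uninformative here; it does NOT by itself certify existence.

37·p = 19/18 ≈ 1.055556; existence NOT certified by the union bound.


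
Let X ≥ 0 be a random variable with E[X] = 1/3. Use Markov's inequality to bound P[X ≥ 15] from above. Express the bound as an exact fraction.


μ = E[X] = 1/3, a = 15.
Markov: P[X ≥ 15] ≤ μ/a = (1/3)/15 = 1/45.
Numerically: ≈ 0.022222.
(Since a = 15 > μ = 0.333333, the bound 1/45 is < 1 and informative.)

P[X ≥ 15] ≤ 1/45 ≈ 0.022222.


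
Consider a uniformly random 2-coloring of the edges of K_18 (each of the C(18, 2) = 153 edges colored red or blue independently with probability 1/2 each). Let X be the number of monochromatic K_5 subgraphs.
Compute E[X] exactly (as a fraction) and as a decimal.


Let X = Σ_S X_S over the C(18, 5) = 8568 subsets S of size 5, where X_S = 1 if the K_5 on S is monochromatic.
For a fixed S, the K_5 on S has C(5, 2) = 10 edges. P[all 10 edges red] = (1/2)^10, and likewise for blue, so P[monochromatic] = 2·(1/2)^10 = 2^{1 − 10} = 1/512.
Summing: E[X] = C(18, 5) · 2^{1 − 10} = 8568 · 1/512 = 1071/64.
Numerically: E[X] ≈ 16.734375.

E[X] = C(18,5)·2^(1−C(5,2)) = 1071/64 ≈ 16.734375.


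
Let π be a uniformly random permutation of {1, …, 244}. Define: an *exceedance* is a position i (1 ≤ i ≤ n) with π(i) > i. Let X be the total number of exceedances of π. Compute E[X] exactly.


Write X = Σ_{i=1}^{244} X_i, where X_i = 1_{π(i) > i}.
For each fixed i, π(i) is uniform over {1, …, 244} (marginal of a uniform permutation), so P[π(i) > i] = (n − i)/n. Summing: Σ_{i=1}^{244} (n − i)/n = (0 + 1 + … + 243)/244 = 244(244 − 1)/(2·244) = (244 − 1)/2.
Hence E[X] = Σ_{i=1}^{244} (244 − i)/244 = 243/2 ≈ 121.5000.

E[X] = 243/2 = 121.5000.


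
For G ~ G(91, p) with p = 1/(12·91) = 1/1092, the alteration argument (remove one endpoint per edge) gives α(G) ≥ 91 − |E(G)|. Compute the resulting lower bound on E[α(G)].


E[|E(G)|] = C(91, 2)·p = 4095 · (1/1092) = 15/4.
E[α(G)] ≥ n − E[|E(G)|] = 91 − 15/4 = 349/4.
Numerically: ≈ 87.25000.
(This is only a lower bound; the true E[α(G)] may be larger.)

E[α(G)] ≥ 349/4 ≈ 87.25000.


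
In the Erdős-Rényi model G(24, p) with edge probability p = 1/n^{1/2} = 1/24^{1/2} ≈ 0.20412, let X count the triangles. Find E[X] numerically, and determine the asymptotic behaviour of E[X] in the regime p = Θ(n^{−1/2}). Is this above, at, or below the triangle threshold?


Number of potential triangles: C(24, 3) = 2024.
Each occurs with probability p³ ≈ (0.20412)³ ≈ 8.5051727e-03.
By linearity: E[X] = C(24, 3)·p³ ≈ 2024 · 8.5051727e-03 ≈ 17.21447.
Since α = 1/2 < 1, p = c/n^{1/2} ≫ 1/n is above the triangle threshold p ~ 1/n. Asymptotically E[X] ~ (c³/6)·n^{3(1−α)} = (1³/6)·n^{1.5} → ∞; triangles are abundant w.h.p.

E[X] ≈ 17.21447; in regime p = Θ(1/n^{1/2}) E[X] diverges (above the triangle threshold p ~ 1/n).


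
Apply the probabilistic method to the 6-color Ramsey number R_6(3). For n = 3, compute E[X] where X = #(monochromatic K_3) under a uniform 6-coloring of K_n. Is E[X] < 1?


E[X] = C(3, 3) · 6^{1 − 3} = 1 · 6^{−2} = 1/36.
As a reduced fraction: E[X] = 1/36 ≈ 0.02778.
Is E[X] < 1? YES.
Since E[X] < 1, there exists a 6-coloring of K_{3} with no monochromatic K_3; hence R_6(3) > 3.

E[X] = 1/36 ≈ 0.02778; E[X] < 1, so R_6(3) > 3.


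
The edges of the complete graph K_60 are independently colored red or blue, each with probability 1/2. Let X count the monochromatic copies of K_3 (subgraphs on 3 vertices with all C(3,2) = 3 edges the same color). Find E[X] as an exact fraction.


Let X = Σ_S X_S over the C(60, 3) = 34220 subsets S of size 3, where X_S = 1 if the K_3 on S is monochromatic.
For a fixed S, the K_3 on S has C(3, 2) = 3 edges. P[all 3 edges red] = (1/2)^3, and likewise for blue, so P[monochromatic] = 2·(1/2)^3 = 2^{1 − 3} = 1/4.
By linearity of expectation: E[X] = C(60, 3) · 2^{1 − 3} = 34220 · 1/4 = 8555.
Numerically: E[X] ≈ 8555.000.

E[X] = C(60,3)·2^(1−C(3,2)) = 8555 ≈ 8555.000.


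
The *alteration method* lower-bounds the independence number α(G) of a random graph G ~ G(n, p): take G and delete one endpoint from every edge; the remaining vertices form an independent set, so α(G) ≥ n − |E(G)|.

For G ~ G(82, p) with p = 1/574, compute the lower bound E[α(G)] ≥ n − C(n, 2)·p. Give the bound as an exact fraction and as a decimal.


E[|E(G)|] = C(82, 2)·p = 3321 · (1/574) = 81/14.
E[α(G)] ≥ n − E[|E(G)|] = 82 − 81/14 = 1067/14.
Numerically: ≈ 76.21429.
(This is only a lower bound; the true E[α(G)] may be larger.)

E[α(G)] ≥ 1067/14 ≈ 76.21429.


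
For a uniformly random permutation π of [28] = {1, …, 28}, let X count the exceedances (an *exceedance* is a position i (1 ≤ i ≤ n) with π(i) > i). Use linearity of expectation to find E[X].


Write X = Σ_{i=1}^{28} X_i, where X_i = 1_{π(i) > i}.
For each fixed i, π(i) is uniform over {1, …, 28} (marginal of a uniform permutation), so P[π(i) > i] = (n − i)/n. Summing: Σ_{i=1}^{28} (n − i)/n = (0 + 1 + … + 27)/28 = 28(28 − 1)/(2·28) = (28 − 1)/2.
Hence E[X] = Σ_{i=1}^{28} (28 − i)/28 = 27/2 ≈ 13.500.

E[X] = 27/2 = 13.500.


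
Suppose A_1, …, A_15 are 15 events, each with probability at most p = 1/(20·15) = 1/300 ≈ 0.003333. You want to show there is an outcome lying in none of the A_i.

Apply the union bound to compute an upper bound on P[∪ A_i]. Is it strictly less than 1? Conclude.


Union bound: P[∪_{i=1}^{15} A_i] ≤ Σ_i P[A_i] ≤ 15·p = 15·(1/300) = 1/20.
Numerically: 1/20 ≈ 0.050000.
Is 1/20 < 1? YES.
Since P[∪ A_i] ≤ 1/20 < 1, the complement has P[∩ A_i^c] ≥ 1 − 1/20 = 19/20 > 0, so some outcome avoids every A_i.

15·p = 1/20 ≈ 0.050000; existence CERTIFIED by the union bound.


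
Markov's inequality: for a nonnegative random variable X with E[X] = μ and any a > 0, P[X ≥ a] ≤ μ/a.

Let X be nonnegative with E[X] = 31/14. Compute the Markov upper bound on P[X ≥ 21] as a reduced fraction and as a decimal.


μ = E[X] = 31/14, a = 21.
Markov: P[X ≥ 21] ≤ μ/a = (31/14)/21 = 31/294.
Numerically: ≈ 0.105.
(Since a = 21 > μ = 2.214, the bound 31/294 is < 1 and informative.)

P[X ≥ 21] ≤ 31/294 ≈ 0.105.


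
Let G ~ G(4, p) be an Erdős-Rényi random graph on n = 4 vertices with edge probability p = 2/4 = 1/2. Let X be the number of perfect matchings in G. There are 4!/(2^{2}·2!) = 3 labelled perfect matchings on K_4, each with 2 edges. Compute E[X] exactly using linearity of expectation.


K_4 has 4!/(2^{2}·2!) = 3 labelled perfect matchings.
For each such perfect matching H, let X_H = 1 if all 2 edges of H are present in G. Then P[X_H = 1] = p^{2} = (1/2)^{2} = 1/4.
By linearity: E[X] = Σ_H E[X_H] = 3 · p^{2} = 3 · 1/4 = 3/4.
Numerically: E[X] ≈ 0.75.

E[X] = 3 · (1/2)^{2} = 3/4 ≈ 0.75.


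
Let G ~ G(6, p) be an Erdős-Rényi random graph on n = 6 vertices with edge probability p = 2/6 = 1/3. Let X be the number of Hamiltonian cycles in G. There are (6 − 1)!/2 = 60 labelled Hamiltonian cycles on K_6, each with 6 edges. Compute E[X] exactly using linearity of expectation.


K_6 has (6 − 1)!/2 = 60 labelled Hamiltonian cycles.
For each such Hamiltonian cycle H, let X_H = 1 if all 6 edges of H are present in G. Then P[X_H = 1] = p^{6} = (1/3)^{6} = 1/729.
By linearity of expectation: E[X] = Σ_H E[X_H] = 60 · p^{6} = 60 · 1/729 = 20/243.
Numerically: E[X] ≈ 0.0823.

E[X] = 60 · (1/3)^{6} = 20/243 ≈ 0.0823.


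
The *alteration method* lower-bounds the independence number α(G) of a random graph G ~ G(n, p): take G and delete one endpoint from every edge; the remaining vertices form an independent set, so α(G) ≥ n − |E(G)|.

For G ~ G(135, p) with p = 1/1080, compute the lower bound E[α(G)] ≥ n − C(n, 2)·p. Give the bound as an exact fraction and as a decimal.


E[|E(G)|] = C(135, 2)·p = 9045 · (1/1080) = 67/8.
E[α(G)] ≥ n − E[|E(G)|] = 135 − 67/8 = 1013/8.
Numerically: ≈ 126.6250.
(This is only a lower bound; the true E[α(G)] may be larger.)

E[α(G)] ≥ 1013/8 ≈ 126.6250.


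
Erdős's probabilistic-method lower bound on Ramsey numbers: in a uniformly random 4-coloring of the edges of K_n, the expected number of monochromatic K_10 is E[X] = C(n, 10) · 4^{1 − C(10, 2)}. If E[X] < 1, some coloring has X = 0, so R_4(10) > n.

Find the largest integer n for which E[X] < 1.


We need C(n, 10) · 4^{1 − 45} < 1, i.e. C(n, 10) < 4^{45 − 1} = 309485009821345068724781056.
Check values of n near the boundary:
  n = 2022: C(2022, 10) = 307870445231474093395937796; 307870445231474093395937796 < 309485009821345068724781056? YES
  n = 2023: C(2023, 10) = 309399856285778485315440716; 309399856285778485315440716 < 309485009821345068724781056? YES
  n = 2024: C(2024, 10) = 310936101848269937576192656; 310936101848269937576192656 < 309485009821345068724781056? NO
  n = 2025: C(2025, 10) = 312479209053472269772600560; 312479209053472269772600560 < 309485009821345068724781056? NO
  n = 2026: C(2026, 10) = 314029205130126398094885285; 314029205130126398094885285 < 309485009821345068724781056? NO
The largest n with C(n, 10) < 309485009821345068724781056 is n = 2023 (where E[X] = 77349964071444621328860179/77371252455336267181195264 ≈ 0.99972). Hence R_4(10) > 2023, i.e. R_4(10) ≥ 2024.

Largest n = 2023; hence R_4(10) > 2023.


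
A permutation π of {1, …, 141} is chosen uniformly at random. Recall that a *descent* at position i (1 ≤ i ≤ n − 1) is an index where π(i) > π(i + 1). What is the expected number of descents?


Write X = Σ X_I over i = 1, …, 140, with X_I the indicator of one descent.
There are 140 indicators.
For each fixed i, the pair (π(i), π(i+1)) is a uniformly random ordered pair of distinct values from {1, …, 141}; by symmetry P[π(i) > π(i+1)] = 1/2.
By linearity: E[X] = 140 · (1/2) = (141 − 1) · (1/2) = 70 ≈ 70.000000.

E[X] = 70 = 70.000000.


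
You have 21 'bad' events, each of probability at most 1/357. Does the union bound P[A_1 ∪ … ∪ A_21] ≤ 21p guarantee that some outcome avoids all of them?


Union bound: P[∪_{i=1}^{21} A_i] ≤ Σ_i P[A_i] ≤ 21·p = 21·(1/357) = 1/17.
Numerically: 1/17 ≈ 0.05882.
Is 1/17 < 1? YES.
Since P[∪ A_i] ≤ 1/17 < 1, the complement has P[∩ A_i^c] ≥ 1 − 1/17 = 16/17 > 0, so some outcome avoids every A_i.

21·p = 1/17 ≈ 0.05882; existence CERTIFIED by the union bound.


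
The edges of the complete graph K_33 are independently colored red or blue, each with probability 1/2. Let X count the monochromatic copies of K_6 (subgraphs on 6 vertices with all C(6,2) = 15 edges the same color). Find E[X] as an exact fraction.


Let X = Σ_S X_S over the C(33, 6) = 1107568 subsets S of size 6, where X_S = 1 if the K_6 on S is monochromatic.
For a fixed S, the K_6 on S has C(6, 2) = 15 edges. P[all 15 edges red] = (1/2)^15, and likewise for blue, so P[monochromatic] = 2·(1/2)^15 = 2^{1 − 15} = 1/16384.
By linearity: E[X] = C(33, 6) · 2^{1 − 15} = 1107568 · 1/16384 = 69223/1024.
Numerically: E[X] ≈ 67.600586.

E[X] = C(33,6)·2^(1−C(6,2)) = 69223/1024 ≈ 67.600586.


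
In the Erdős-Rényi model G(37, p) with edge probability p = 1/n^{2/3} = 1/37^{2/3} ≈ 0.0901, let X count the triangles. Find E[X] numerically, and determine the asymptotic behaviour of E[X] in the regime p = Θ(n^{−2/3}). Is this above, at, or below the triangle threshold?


Number of potential triangles: C(37, 3) = 7770.
Each occurs with probability p³ ≈ (0.0901)³ ≈ 7.30460e-04.
By linearity: E[X] = C(37, 3)·p³ ≈ 7770 · 7.30460e-04 ≈ 5.676.
Since α = 2/3 < 1, p = c/n^{2/3} ≫ 1/n is above the triangle threshold p ~ 1/n. Asymptotically E[X] ~ (c³/6)·n^{3(1−α)} = (1³/6)·n^{1} → ∞; triangles are abundant w.h.p.

E[X] ≈ 5.676; in regime p = Θ(1/n^{2/3}) E[X] diverges (above the triangle threshold p ~ 1/n).


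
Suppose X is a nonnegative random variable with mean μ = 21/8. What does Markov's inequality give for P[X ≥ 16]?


μ = E[X] = 21/8, a = 16.
Markov: P[X ≥ 16] ≤ μ/a = (21/8)/16 = 21/128.
Numerically: ≈ 0.164062.
(Since a = 16 > μ = 2.625000, the bound 21/128 is < 1 and informative.)

P[X ≥ 16] ≤ 21/128 ≈ 0.164062.


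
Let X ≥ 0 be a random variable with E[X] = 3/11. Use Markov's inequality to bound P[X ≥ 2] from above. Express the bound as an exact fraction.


μ = E[X] = 3/11, a = 2.
Markov: P[X ≥ 2] ≤ μ/a = (3/11)/2 = 3/22.
Numerically: ≈ 0.136364.
(Since a = 2 > μ = 0.272727, the bound 3/22 is < 1 and informative.)

P[X ≥ 2] ≤ 3/22 ≈ 0.136364.


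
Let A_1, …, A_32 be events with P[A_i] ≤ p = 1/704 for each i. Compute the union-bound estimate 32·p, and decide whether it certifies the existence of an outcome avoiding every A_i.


Union bound: P[∪_{i=1}^{32} A_i] ≤ Σ_i P[A_i] ≤ 32·p = 32·(1/704) = 1/22.
Numerically: 1/22 ≈ 0.0454545.
Is 1/22 < 1? YES.
Since P[∪ A_i] ≤ 1/22 < 1, the complement has P[∩ A_i^c] ≥ 1 − 1/22 = 21/22 > 0, so some outcome avoids every A_i.

32·p = 1/22 ≈ 0.0454545; existence CERTIFIED by the union bound.


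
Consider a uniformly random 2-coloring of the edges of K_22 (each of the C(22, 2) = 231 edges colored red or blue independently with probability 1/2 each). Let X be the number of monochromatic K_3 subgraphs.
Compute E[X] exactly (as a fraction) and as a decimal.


Let X = Σ_S X_S over the C(22, 3) = 1540 subsets S of size 3, where X_S = 1 if the K_3 on S is monochromatic.
For a fixed S, the K_3 on S has C(3, 2) = 3 edges. P[all 3 edges red] = (1/2)^3, and likewise for blue, so P[monochromatic] = 2·(1/2)^3 = 2^{1 − 3} = 1/4.
By linearity of expectation: E[X] = C(22, 3) · 2^{1 − 3} = 1540 · 1/4 = 385.
Numerically: E[X] ≈ 385.00000.

E[X] = C(22,3)·2^(1−C(3,2)) = 385 ≈ 385.00000.


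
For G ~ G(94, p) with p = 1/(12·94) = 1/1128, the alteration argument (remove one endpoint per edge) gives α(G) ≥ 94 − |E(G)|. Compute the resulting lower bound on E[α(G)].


E[|E(G)|] = C(94, 2)·p = 4371 · (1/1128) = 31/8.
E[α(G)] ≥ n − E[|E(G)|] = 94 − 31/8 = 721/8.
Numerically: ≈ 90.1250.
(This is only a lower bound; the true E[α(G)] may be larger.)

E[α(G)] ≥ 721/8 ≈ 90.1250.


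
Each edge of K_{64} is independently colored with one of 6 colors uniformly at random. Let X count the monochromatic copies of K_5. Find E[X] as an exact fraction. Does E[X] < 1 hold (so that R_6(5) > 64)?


E[X] = C(64, 5) · 6^{1 − 10} = 7624512 · 6^{−9} = 7624512/10077696.
As a reduced fraction: E[X] = 13237/17496 ≈ 0.7565729.
Is E[X] < 1? YES.
Since E[X] < 1, there exists a 6-coloring of K_{64} with no monochromatic K_5; hence R_6(5) > 64.

E[X] = 13237/17496 ≈ 0.7565729; E[X] < 1, so R_6(5) > 64.


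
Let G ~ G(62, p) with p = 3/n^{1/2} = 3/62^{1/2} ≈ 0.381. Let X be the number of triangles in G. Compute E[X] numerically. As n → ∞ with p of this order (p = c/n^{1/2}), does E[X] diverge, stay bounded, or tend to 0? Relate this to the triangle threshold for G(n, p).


Number of potential triangles: C(62, 3) = 37820.
Each occurs with probability p³ ≈ (0.381)³ ≈ 5.5306507e-02.
By linearity: E[X] = C(62, 3)·p³ ≈ 37820 · 5.5306507e-02 ≈ 2091.69209.
Since α = 1/2 < 1, p = c/n^{1/2} ≫ 1/n is above the triangle threshold p ~ 1/n. Asymptotically E[X] ~ (c³/6)·n^{3(1−α)} = (3³/6)·n^{1.5} → ∞; triangles are abundant w.h.p.

E[X] ≈ 2091.69209; in regime p = Θ(1/n^{1/2}) E[X] diverges (above the triangle threshold p ~ 1/n).


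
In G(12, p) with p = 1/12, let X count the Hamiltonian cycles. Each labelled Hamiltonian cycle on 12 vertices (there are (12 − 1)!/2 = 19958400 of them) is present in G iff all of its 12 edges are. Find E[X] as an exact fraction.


K_12 has (12 − 1)!/2 = 19958400 labelled Hamiltonian cycles.
For each such Hamiltonian cycle H, let X_H = 1 if all 12 edges of H are present in G. Then P[X_H = 1] = p^{12} = (1/12)^{12} = 1/8916100448256.
Summing the indicators: E[X] = Σ_H E[X_H] = 19958400 · p^{12} = 19958400 · 1/8916100448256 = 1925/859963392.
Numerically: E[X] ≈ 2.2385e-06.

E[X] = 19958400 · (1/12)^{12} = 1925/859963392 ≈ 2.2385e-06.


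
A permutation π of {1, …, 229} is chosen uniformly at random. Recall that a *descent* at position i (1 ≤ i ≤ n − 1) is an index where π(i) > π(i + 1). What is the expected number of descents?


Write X = Σ X_I over i = 1, …, 228, with X_I the indicator of one descent.
There are 228 indicators.
For each fixed i, the pair (π(i), π(i+1)) is a uniformly random ordered pair of distinct values from {1, …, 229}; by symmetry P[π(i) > π(i+1)] = 1/2.
By linearity: E[X] = 228 · (1/2) = (229 − 1) · (1/2) = 114 ≈ 114.000.

E[X] = 114 = 114.000.


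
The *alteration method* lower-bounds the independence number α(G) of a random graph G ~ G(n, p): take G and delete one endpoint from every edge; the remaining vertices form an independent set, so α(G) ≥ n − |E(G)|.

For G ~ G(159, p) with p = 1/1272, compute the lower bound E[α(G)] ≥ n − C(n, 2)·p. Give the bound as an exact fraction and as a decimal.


E[|E(G)|] = C(159, 2)·p = 12561 · (1/1272) = 79/8.
E[α(G)] ≥ n − E[|E(G)|] = 159 − 79/8 = 1193/8.
Numerically: ≈ 149.125.
(This is only a lower bound; the true E[α(G)] may be larger.)

E[α(G)] ≥ 1193/8 ≈ 149.125.


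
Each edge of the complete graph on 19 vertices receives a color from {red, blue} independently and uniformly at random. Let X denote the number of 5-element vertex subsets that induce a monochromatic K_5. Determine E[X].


Let X = Σ_S X_S over the C(19, 5) = 11628 subsets S of size 5, where X_S = 1 if the K_5 on S is monochromatic.
For a fixed S, the K_5 on S has C(5, 2) = 10 edges. P[all 10 edges red] = (1/2)^10, and likewise for blue, so P[monochromatic] = 2·(1/2)^10 = 2^{1 − 10} = 1/512.
By linearity: E[X] = C(19, 5) · 2^{1 − 10} = 11628 · 1/512 = 2907/128.
Numerically: E[X] ≈ 22.71094.

E[X] = C(19,5)·2^(1−C(5,2)) = 2907/128 ≈ 22.71094.


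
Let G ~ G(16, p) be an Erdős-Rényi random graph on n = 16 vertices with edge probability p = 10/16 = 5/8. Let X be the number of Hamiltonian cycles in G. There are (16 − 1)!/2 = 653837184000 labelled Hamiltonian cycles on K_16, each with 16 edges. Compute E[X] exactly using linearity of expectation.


K_16 has (16 − 1)!/2 = 653837184000 labelled Hamiltonian cycles.
For each such Hamiltonian cycle H, let X_H = 1 if all 16 edges of H are present in G. Then P[X_H = 1] = p^{16} = (5/8)^{16} = 152587890625/281474976710656.
By linearity of expectation: E[X] = Σ_H E[X_H] = 653837184000 · p^{16} = 653837184000 · 152587890625/281474976710656 = 97429332733154296875/274877906944.
Numerically: E[X] ≈ 3.544e+08.

E[X] = 653837184000 · (5/8)^{16} = 97429332733154296875/274877906944 ≈ 3.544e+08.


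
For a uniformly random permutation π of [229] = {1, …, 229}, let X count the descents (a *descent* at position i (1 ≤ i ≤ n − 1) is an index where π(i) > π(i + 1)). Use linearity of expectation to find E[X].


Write X = Σ X_I over i = 1, …, 228, with X_I the indicator of one descent.
There are 228 indicators.
For each fixed i, the pair (π(i), π(i+1)) is a uniformly random ordered pair of distinct values from {1, …, 229}; by symmetry P[π(i) > π(i+1)] = 1/2.
By linearity: E[X] = 228 · (1/2) = (229 − 1) · (1/2) = 114 ≈ 114.000000.

E[X] = 114 = 114.000000.


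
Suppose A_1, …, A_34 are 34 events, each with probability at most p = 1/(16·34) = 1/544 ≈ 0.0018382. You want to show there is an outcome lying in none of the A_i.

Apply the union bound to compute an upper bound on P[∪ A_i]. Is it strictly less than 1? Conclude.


Union bound: P[∪_{i=1}^{34} A_i] ≤ Σ_i P[A_i] ≤ 34·p = 34·(1/544) = 1/16.
Numerically: 1/16 ≈ 0.0625000.
Is 1/16 < 1? YES.
Since P[∪ A_i] ≤ 1/16 < 1, the complement has P[∩ A_i^c] ≥ 1 − 1/16 = 15/16 > 0, so some outcome avoids every A_i.

34·p = 1/16 ≈ 0.0625000; existence CERTIFIED by the union bound.


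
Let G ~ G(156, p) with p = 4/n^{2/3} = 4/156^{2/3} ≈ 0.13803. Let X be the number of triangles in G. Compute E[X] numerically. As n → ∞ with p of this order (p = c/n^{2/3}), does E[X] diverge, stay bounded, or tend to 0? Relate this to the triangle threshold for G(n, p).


Number of potential triangles: C(156, 3) = 620620.
Each occurs with probability p³ ≈ (0.13803)³ ≈ 2.6298488e-03.
By linearity: E[X] = C(156, 3)·p³ ≈ 620620 · 2.6298488e-03 ≈ 1632.13675.
Since α = 2/3 < 1, p = c/n^{2/3} ≫ 1/n is above the triangle threshold p ~ 1/n. Asymptotically E[X] ~ (c³/6)·n^{3(1−α)} = (4³/6)·n^{1} → ∞; triangles are abundant w.h.p.

E[X] ≈ 1632.13675; in regime p = Θ(1/n^{2/3}) E[X] diverges (above the triangle threshold p ~ 1/n).


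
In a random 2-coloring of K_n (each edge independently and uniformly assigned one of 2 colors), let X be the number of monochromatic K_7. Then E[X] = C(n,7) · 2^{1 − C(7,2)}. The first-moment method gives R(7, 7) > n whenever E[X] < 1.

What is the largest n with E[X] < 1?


We need C(n, 7) · 2^{1 − 21} < 1, i.e. C(n, 7) < 2^{21 − 1} = 1048576.
Check values of n near the boundary:
  n = 25: C(25, 7) = 480700; 480700 < 1048576? YES
  n = 26: C(26, 7) = 657800; 657800 < 1048576? YES
  n = 27: C(27, 7) = 888030; 888030 < 1048576? YES
  n = 28: C(28, 7) = 1184040; 1184040 < 1048576? NO
The largest n with C(n, 7) < 1048576 is n = 27 (where E[X] = 444015/524288 ≈ 0.847). Hence R(7, 7) > 27, i.e. R(7, 7) ≥ 28.

Largest n = 27; hence R(7, 7) > 27.


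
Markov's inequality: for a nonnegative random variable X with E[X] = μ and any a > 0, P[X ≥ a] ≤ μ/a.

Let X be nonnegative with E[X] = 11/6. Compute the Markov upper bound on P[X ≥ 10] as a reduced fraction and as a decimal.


μ = E[X] = 11/6, a = 10.
Markov: P[X ≥ 10] ≤ μ/a = (11/6)/10 = 11/60.
Numerically: ≈ 0.1833.
(Since a = 10 > μ = 1.8333, the bound 11/60 is < 1 and informative.)

P[X ≥ 10] ≤ 11/60 ≈ 0.1833.


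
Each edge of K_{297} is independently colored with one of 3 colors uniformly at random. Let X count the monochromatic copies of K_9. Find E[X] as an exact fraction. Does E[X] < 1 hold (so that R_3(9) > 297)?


E[X] = C(297, 9) · 3^{1 − 36} = 43842345008337645 · 3^{−35} = 43842345008337645/50031545098999707.
As a reduced fraction: E[X] = 14614115002779215/16677181699666569 ≈ 0.876.
Is E[X] < 1? YES.
Since E[X] < 1, there exists a 3-coloring of K_{297} with no monochromatic K_9; hence R_3(9) > 297.

E[X] = 14614115002779215/16677181699666569 ≈ 0.876; E[X] < 1, so R_3(9) > 297.


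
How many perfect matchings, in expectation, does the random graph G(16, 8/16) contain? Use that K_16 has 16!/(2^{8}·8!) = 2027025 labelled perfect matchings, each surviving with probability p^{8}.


K_16 has 16!/(2^{8}·8!) = 2027025 labelled perfect matchings.
For each such perfect matching H, let X_H = 1 if all 8 edges of H are present in G. Then P[X_H = 1] = p^{8} = (1/2)^{8} = 1/256.
By linearity of expectation: E[X] = Σ_H E[X_H] = 2027025 · p^{8} = 2027025 · 1/256 = 2027025/256.
Numerically: E[X] ≈ 7918.07.

E[X] = 2027025 · (1/2)^{8} = 2027025/256 ≈ 7918.07.


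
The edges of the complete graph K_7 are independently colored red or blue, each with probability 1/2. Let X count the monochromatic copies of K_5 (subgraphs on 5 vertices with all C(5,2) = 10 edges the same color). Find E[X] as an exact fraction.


Let X = Σ_S X_S over the C(7, 5) = 21 subsets S of size 5, where X_S = 1 if the K_5 on S is monochromatic.
For a fixed S, the K_5 on S has C(5, 2) = 10 edges. P[all 10 edges red] = (1/2)^10, and likewise for blue, so P[monochromatic] = 2·(1/2)^10 = 2^{1 − 10} = 1/512.
By linearity of expectation: E[X] = C(7, 5) · 2^{1 − 10} = 21 · 1/512 = 21/512.
Numerically: E[X] ≈ 0.04102.

E[X] = C(7,5)·2^(1−C(5,2)) = 21/512 ≈ 0.04102.


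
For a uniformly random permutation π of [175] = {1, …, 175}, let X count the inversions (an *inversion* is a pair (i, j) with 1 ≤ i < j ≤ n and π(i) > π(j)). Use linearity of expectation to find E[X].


Write X = Σ X_I over the C(175, 2) = 15225 pairs i < j, with X_I the indicator of one inversion.
There are 15225 indicators.
For each fixed pair i < j, the values π(i) and π(j) are two distinct elements of {1, …, 175} in uniformly random order; by symmetry P[π(i) > π(j)] = 1/2.
By linearity: E[X] = 15225 · (1/2) = C(175, 2) · (1/2) = 15225/2 = 15225/2 ≈ 7612.5000.

E[X] = 15225/2 = 7612.5000.


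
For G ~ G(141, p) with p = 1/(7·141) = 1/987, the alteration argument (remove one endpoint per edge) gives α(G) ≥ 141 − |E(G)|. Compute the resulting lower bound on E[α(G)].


E[|E(G)|] = C(141, 2)·p = 9870 · (1/987) = 10.
E[α(G)] ≥ n − E[|E(G)|] = 141 − 10 = 131.
Numerically: ≈ 131.00000.
(This is only a lower bound; the true E[α(G)] may be larger.)

E[α(G)] ≥ 131 ≈ 131.00000.
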